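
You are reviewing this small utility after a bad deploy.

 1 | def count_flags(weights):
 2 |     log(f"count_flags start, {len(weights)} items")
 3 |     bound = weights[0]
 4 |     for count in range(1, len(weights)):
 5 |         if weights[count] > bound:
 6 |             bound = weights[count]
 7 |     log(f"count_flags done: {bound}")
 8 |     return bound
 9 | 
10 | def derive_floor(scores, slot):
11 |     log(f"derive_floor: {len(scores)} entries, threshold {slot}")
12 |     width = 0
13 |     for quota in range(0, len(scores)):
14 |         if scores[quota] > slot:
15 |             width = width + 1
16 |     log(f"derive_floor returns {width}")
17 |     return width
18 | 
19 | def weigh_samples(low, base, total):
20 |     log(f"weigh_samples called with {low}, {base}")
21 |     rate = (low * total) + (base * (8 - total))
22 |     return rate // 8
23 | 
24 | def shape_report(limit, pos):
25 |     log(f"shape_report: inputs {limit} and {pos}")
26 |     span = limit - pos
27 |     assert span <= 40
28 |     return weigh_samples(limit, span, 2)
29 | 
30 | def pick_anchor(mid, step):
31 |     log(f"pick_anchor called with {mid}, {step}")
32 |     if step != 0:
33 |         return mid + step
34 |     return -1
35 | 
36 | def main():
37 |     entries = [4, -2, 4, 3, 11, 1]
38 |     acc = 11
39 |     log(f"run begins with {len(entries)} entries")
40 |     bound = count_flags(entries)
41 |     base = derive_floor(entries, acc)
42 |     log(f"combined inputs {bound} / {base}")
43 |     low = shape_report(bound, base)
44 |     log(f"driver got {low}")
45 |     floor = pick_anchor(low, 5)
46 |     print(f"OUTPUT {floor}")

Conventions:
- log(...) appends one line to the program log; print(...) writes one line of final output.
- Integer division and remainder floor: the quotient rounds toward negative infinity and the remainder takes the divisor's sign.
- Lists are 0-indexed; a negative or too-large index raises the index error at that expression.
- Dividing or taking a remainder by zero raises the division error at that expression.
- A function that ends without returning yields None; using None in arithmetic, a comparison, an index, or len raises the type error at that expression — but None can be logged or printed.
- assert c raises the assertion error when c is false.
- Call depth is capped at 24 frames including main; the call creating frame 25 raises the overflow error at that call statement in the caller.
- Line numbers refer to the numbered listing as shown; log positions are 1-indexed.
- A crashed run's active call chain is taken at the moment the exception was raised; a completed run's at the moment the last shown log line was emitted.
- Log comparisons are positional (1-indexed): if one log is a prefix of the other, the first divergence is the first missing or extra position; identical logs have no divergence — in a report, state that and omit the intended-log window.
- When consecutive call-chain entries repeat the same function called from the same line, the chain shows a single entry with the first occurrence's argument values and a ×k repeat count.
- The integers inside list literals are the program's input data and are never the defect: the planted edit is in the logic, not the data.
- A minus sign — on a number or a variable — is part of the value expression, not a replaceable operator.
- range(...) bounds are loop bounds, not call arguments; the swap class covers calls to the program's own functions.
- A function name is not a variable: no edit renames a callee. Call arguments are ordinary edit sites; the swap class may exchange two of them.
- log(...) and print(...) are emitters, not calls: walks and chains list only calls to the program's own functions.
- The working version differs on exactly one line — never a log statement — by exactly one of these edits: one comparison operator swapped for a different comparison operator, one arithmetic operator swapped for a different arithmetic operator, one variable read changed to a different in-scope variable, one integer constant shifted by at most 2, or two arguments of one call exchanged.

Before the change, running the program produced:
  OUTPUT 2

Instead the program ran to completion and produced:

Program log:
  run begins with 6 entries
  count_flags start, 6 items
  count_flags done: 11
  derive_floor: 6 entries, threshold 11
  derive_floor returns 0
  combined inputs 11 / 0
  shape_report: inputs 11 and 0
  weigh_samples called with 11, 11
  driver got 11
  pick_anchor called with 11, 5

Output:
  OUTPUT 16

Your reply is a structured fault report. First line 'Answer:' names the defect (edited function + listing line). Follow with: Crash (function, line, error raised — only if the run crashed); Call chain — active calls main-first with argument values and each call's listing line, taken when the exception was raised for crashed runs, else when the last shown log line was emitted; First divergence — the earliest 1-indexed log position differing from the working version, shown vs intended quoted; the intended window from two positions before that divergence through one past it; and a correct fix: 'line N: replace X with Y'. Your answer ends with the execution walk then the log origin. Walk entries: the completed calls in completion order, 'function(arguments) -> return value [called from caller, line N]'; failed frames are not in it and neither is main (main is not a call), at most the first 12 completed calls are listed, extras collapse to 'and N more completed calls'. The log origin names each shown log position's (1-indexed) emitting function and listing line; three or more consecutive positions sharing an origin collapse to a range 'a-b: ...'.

Answer: the defect is in pick_anchor at line 33.
Key observation: No log line changed; the fault shows up purely in the output.
Call chain: main -> pick_anchor(11, 5) (called at line 45).
First divergence: none (the log streams are identical).
Execution walk:
  count_flags([4, -2, 4, 3, 11, 1]) -> 11  [called from main, line 40]
  derive_floor([4, -2, 4, 3, 11, 1], 11) -> 0  [called from main, line 41]
  weigh_samples(11, 11, 2) -> 11  [called from shape_report, line 28]
  shape_report(11, 0) -> 11  [called from main, line 43]
  pick_anchor(11, 5) -> 16  [called from main, line 45]
Log line origins:
  1: from main, line 39
  2: from count_flags, line 2
  3: from count_flags, line 7
  4: from derive_floor, line 11
  5: from derive_floor, line 16
  6: from main, line 42
  7: from shape_report, line 25
  8: from weigh_samples, line 20
  9: from main, line 44
  10: from pick_anchor, line 31
A correct fix: line 33: replace `+` with `//`.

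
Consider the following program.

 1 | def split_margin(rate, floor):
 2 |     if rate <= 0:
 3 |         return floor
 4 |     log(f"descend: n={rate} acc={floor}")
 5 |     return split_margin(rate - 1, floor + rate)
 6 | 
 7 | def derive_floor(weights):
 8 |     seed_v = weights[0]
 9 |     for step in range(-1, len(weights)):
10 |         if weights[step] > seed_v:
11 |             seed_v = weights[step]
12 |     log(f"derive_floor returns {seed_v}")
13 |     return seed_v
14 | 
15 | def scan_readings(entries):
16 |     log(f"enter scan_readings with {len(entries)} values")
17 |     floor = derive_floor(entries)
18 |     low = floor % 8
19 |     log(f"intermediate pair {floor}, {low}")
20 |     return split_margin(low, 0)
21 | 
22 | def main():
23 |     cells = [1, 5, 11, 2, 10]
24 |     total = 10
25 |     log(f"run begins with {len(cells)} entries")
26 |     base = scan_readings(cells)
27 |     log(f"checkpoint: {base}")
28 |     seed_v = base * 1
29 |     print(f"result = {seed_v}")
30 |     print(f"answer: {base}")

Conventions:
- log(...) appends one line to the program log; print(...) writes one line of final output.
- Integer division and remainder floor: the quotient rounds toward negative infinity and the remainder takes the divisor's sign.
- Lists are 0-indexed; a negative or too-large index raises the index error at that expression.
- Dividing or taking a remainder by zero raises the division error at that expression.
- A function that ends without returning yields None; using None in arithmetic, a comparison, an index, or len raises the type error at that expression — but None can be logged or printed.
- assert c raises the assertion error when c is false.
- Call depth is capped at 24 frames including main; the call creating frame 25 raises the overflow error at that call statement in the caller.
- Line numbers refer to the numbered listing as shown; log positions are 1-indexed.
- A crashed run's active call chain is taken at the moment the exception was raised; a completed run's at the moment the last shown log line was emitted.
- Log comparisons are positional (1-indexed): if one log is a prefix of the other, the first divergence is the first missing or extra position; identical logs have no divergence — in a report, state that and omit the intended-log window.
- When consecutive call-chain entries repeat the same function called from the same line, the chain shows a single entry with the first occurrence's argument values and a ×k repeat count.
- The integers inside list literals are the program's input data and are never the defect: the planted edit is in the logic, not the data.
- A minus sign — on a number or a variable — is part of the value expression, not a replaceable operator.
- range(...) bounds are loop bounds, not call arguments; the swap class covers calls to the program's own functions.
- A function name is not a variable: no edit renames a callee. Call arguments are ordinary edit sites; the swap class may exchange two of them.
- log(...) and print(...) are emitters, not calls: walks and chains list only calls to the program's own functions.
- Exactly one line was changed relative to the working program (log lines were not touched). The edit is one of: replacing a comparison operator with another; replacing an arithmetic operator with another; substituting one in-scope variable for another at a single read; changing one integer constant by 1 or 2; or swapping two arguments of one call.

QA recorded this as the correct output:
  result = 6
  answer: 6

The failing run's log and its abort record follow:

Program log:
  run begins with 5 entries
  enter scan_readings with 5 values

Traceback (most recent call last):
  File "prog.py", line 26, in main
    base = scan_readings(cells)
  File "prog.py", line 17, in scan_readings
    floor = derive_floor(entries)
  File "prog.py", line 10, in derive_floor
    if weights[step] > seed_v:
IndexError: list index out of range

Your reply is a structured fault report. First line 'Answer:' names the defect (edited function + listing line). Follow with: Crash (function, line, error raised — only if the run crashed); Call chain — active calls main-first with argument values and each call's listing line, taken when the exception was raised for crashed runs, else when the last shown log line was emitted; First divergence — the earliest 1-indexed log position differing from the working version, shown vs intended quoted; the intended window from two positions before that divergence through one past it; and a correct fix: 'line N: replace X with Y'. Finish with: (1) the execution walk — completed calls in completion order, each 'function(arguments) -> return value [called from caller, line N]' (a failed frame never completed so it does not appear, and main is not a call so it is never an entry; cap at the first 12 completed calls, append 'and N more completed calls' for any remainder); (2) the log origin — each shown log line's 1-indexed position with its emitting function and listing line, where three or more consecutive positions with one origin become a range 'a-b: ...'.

Answer: the defect is in derive_floor at line 9.
The tell: The shown log is a 2-line prefix of the intended one, whose next entry is 'derive_floor returns 11'.
Crash: derive_floor, line 10, IndexError.
Call chain: main -> scan_readings([1, 5, 11, 2, 10]) (called at line 26) -> derive_floor([1, 5, 11, 2, 10]) (called at line 17).
First divergence: position 3; the shown log stops at 2 lines while the working version next logs 'derive_floor returns 11'.
Intended log window:
  1: run begins with 5 entries
  2: enter scan_readings with 5 values
  3: derive_floor returns 11
  4: intermediate pair 11, 3
Execution walk:
  (no call completed)
Origin of each log line:
  1: logged in main at line 25
  2: logged in scan_readings at line 16
A correct fix: line 9: replace `-1` with `1`.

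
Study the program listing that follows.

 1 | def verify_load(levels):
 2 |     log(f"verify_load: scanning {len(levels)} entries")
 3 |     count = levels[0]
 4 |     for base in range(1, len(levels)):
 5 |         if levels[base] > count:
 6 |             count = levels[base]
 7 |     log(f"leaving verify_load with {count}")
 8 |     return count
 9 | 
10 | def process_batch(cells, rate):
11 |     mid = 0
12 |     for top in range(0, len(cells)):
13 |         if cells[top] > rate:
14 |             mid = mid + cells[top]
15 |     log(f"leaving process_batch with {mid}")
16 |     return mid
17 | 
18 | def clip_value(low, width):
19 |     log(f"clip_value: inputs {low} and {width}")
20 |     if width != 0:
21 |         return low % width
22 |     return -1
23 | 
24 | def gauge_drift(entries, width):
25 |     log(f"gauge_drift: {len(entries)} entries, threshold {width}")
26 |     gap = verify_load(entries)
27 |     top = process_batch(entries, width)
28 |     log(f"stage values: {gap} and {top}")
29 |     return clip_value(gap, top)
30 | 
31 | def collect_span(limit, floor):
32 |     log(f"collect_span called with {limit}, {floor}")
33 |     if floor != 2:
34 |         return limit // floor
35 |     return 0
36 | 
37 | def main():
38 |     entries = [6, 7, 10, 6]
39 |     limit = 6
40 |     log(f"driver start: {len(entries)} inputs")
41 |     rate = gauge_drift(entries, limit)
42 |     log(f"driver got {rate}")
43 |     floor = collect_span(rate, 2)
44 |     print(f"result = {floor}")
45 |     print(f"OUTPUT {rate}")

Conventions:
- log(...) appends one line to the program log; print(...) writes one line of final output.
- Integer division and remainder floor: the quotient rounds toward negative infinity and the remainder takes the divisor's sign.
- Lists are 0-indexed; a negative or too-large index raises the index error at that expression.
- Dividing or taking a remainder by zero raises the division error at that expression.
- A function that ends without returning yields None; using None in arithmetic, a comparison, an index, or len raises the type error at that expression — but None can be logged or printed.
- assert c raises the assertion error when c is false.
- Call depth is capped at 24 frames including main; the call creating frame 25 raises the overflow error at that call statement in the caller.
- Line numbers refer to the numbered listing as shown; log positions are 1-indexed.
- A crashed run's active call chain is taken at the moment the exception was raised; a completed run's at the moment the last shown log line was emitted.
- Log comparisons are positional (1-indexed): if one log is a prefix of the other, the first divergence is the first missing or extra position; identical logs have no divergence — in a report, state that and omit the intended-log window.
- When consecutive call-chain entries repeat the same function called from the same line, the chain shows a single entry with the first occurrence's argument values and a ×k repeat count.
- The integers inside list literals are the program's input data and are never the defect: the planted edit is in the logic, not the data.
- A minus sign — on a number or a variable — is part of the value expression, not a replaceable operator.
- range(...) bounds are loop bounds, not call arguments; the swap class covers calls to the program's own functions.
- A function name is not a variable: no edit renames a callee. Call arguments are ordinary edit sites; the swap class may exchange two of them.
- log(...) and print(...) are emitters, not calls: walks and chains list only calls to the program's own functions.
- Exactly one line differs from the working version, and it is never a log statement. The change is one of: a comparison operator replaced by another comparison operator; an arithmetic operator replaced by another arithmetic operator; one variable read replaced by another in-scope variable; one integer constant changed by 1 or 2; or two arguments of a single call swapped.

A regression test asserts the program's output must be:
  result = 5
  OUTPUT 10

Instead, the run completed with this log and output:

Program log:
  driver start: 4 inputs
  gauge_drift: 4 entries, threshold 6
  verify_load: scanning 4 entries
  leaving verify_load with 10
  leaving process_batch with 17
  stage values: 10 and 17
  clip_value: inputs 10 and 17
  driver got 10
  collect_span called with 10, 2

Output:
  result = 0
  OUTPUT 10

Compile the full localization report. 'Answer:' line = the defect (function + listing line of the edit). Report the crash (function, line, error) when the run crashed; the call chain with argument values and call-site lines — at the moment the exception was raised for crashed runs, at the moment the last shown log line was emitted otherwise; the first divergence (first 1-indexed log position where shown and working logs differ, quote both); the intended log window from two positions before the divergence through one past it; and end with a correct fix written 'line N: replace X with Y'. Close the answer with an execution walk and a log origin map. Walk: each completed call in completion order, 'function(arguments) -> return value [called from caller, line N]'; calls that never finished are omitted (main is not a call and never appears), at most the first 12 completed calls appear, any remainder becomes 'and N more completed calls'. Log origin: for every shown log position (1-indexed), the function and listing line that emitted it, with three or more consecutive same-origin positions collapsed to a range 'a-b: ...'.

Answer: the defect is in collect_span at line 33.
Key observation: The logs agree in full; only the final output differs.
Call chain: main -> collect_span(10, 2) (called at line 43).
First divergence: there is none — every log position agrees.
Execution walk:
  verify_load([6, 7, 10, 6]) -> 10  [called from gauge_drift, line 26]
  process_batch([6, 7, 10, 6], 6) -> 17  [called from gauge_drift, line 27]
  clip_value(10, 17) -> 10  [called from gauge_drift, line 29]
  gauge_drift([6, 7, 10, 6], 6) -> 10  [called from main, line 41]
  collect_span(10, 2) -> 0  [called from main, line 43]
Log line origins:
  1 — main, line 40
  2 — gauge_drift, line 25
  3 — verify_load, line 2
  4 — verify_load, line 7
  5 — process_batch, line 15
  6 — gauge_drift, line 28
  7 — clip_value, line 19
  8 — main, line 42
  9 — collect_span, line 32
A correct fix: line 33: replace `2` with `0`.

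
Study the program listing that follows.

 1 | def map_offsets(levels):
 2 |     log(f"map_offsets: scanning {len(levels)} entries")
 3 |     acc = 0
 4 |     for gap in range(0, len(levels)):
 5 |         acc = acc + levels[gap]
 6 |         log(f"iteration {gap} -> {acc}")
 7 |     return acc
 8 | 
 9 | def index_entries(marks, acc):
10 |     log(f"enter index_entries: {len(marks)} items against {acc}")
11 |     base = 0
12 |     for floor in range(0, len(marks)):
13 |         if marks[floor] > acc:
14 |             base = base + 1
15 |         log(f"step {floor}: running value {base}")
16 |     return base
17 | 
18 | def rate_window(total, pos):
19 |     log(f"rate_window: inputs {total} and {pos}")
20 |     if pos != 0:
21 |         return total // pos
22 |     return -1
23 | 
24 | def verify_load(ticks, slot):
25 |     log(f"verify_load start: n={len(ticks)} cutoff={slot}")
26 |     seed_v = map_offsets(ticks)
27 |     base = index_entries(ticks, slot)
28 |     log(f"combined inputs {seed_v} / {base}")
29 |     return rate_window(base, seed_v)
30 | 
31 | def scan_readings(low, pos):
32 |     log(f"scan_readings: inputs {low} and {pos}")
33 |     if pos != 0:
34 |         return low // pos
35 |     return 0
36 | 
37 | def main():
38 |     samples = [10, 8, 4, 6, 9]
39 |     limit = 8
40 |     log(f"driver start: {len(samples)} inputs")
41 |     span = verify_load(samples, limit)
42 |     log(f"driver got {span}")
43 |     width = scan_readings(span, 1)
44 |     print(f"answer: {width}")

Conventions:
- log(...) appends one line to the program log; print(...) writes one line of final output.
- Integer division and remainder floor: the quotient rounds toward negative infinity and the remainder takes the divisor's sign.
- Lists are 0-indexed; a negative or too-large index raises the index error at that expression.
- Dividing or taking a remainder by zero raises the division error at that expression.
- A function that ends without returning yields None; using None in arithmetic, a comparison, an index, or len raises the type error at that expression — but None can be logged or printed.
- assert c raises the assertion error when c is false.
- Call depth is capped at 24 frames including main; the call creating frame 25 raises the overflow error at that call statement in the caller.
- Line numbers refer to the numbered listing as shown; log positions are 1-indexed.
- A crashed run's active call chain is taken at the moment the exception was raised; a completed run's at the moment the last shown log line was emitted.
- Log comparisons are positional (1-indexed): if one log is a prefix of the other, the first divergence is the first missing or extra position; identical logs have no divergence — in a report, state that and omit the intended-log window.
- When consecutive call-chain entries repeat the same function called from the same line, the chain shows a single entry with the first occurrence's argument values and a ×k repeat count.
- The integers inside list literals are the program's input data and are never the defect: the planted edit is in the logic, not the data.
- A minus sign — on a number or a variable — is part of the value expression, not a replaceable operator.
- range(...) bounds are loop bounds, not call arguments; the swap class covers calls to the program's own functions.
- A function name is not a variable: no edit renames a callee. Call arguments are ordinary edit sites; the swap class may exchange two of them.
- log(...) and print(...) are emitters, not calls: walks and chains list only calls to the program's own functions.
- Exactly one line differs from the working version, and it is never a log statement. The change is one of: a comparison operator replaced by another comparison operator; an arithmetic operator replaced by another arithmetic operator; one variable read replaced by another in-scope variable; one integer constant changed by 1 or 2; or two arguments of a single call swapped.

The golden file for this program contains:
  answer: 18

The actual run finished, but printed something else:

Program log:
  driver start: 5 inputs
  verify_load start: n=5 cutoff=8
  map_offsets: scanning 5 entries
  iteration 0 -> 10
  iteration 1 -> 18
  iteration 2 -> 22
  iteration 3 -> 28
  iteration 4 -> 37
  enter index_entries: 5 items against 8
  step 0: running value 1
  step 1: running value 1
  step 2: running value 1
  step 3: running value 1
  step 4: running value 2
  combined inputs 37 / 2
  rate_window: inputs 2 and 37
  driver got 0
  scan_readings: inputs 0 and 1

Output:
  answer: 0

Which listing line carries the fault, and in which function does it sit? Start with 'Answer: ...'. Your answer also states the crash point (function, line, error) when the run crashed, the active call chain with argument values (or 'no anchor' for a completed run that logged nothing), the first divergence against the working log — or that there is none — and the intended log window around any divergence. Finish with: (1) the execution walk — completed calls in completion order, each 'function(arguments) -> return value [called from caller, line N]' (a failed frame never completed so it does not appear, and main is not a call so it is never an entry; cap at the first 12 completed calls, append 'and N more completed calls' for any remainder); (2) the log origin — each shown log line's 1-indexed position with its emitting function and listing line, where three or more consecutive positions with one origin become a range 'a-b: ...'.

Answer: the defect is in verify_load at line 29.
The tell: At log position 16 the runs split — shown 'rate_window: inputs 2 and 37', but the working version logs 'rate_window: inputs 37 and 2'.
Call chain: main -> scan_readings(0, 1) (called at line 43).
First divergence: at position 16 the run shows 'rate_window: inputs 2 and 37' where the working version logs 'rate_window: inputs 37 and 2'.
Intended log window:
  14: step 4: running value 2
  15: combined inputs 37 / 2
  16: rate_window: inputs 37 and 2
  17: driver got 18
Execution walk:
  map_offsets([10, 8, 4, 6, 9]) -> 37  [called from verify_load, line 26]
  index_entries([10, 8, 4, 6, 9], 8) -> 2  [called from verify_load, line 27]
  rate_window(2, 37) -> 0  [called from verify_load, line 29]
  verify_load([10, 8, 4, 6, 9], 8) -> 0  [called from main, line 41]
  scan_readings(0, 1) -> 0  [called from main, line 43]
Origin of each log line:
  1: logged in main at line 40
  2: logged in verify_load at line 25
  3: logged in map_offsets at line 2
  4-8: logged in map_offsets at line 6
  9: logged in index_entries at line 10
  10-14: logged in index_entries at line 15
  15: logged in verify_load at line 28
  16: logged in rate_window at line 19
  17: logged in main at line 42
  18: logged in scan_readings at line 32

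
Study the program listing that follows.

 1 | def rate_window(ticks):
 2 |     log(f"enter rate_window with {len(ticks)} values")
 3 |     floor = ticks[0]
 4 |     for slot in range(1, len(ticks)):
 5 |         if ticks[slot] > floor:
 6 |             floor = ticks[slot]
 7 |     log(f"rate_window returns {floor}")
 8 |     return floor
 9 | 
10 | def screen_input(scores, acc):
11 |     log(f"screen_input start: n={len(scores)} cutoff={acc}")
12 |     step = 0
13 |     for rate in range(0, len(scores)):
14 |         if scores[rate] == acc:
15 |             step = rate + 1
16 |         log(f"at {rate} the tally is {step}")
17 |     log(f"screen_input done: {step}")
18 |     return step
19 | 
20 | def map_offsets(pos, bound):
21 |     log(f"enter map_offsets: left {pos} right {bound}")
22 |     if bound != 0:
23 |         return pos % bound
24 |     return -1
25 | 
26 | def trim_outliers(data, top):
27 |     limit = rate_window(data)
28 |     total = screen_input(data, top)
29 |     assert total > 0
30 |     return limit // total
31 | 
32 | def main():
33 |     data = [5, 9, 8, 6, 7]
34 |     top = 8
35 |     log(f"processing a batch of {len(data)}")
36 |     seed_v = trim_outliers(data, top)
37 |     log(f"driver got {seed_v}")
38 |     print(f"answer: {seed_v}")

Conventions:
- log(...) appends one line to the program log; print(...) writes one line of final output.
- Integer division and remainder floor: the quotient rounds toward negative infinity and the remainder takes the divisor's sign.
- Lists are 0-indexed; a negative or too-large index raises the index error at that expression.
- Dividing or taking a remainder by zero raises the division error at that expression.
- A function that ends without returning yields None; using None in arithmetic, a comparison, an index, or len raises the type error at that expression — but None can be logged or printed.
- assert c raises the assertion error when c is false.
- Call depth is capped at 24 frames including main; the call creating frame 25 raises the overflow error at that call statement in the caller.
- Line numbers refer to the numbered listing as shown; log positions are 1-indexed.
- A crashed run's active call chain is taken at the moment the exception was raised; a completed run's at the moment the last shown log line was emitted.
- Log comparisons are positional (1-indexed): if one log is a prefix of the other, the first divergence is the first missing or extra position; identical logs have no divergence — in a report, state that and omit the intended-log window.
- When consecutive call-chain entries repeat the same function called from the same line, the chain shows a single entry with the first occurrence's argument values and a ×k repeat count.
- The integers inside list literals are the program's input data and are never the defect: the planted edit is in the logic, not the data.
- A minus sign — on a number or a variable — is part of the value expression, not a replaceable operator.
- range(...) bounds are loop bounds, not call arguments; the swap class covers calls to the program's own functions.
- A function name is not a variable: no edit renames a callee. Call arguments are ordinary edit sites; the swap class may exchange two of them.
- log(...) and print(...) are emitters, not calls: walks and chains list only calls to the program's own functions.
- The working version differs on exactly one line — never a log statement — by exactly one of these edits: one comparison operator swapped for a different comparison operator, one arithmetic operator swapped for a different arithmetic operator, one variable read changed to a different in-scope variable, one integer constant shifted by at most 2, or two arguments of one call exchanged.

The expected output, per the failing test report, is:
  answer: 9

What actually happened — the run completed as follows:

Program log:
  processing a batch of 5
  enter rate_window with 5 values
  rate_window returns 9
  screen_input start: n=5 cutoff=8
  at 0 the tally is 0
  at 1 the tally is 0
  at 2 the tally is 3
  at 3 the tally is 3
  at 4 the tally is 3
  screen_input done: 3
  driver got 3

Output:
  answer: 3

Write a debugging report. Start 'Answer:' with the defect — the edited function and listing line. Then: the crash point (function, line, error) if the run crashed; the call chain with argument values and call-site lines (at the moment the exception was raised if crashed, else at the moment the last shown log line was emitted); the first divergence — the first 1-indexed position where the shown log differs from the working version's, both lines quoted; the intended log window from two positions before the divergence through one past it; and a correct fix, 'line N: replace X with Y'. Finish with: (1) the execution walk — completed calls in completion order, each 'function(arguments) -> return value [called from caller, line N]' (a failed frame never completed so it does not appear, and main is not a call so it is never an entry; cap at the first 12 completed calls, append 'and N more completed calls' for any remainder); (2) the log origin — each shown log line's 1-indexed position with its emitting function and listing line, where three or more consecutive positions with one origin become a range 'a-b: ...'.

Answer: the defect is in screen_input at line 15.
Core observation: At log position 7 the runs split — shown 'at 2 the tally is 3', but the working version logs 'at 2 the tally is 1'.
Call chain: main.
First divergence: position 7 — shown 'at 2 the tally is 3', intended 'at 2 the tally is 1'.
Intended log window:
  5: at 0 the tally is 0
  6: at 1 the tally is 0
  7: at 2 the tally is 1
  8: at 3 the tally is 1
Execution walk:
  rate_window([5, 9, 8, 6, 7]) -> 9  [called from trim_outliers, line 27]
  screen_input([5, 9, 8, 6, 7], 8) -> 3  [called from trim_outliers, line 28]
  trim_outliers([5, 9, 8, 6, 7], 8) -> 3  [called from main, line 36]
Log origins:
  1: from main, line 35
  2: from rate_window, line 2
  3: from rate_window, line 7
  4: from screen_input, line 11
  5-9: from screen_input, line 16
  10: from screen_input, line 17
  11: from main, line 37
A correct fix: line 15: replace `rate` with `step`.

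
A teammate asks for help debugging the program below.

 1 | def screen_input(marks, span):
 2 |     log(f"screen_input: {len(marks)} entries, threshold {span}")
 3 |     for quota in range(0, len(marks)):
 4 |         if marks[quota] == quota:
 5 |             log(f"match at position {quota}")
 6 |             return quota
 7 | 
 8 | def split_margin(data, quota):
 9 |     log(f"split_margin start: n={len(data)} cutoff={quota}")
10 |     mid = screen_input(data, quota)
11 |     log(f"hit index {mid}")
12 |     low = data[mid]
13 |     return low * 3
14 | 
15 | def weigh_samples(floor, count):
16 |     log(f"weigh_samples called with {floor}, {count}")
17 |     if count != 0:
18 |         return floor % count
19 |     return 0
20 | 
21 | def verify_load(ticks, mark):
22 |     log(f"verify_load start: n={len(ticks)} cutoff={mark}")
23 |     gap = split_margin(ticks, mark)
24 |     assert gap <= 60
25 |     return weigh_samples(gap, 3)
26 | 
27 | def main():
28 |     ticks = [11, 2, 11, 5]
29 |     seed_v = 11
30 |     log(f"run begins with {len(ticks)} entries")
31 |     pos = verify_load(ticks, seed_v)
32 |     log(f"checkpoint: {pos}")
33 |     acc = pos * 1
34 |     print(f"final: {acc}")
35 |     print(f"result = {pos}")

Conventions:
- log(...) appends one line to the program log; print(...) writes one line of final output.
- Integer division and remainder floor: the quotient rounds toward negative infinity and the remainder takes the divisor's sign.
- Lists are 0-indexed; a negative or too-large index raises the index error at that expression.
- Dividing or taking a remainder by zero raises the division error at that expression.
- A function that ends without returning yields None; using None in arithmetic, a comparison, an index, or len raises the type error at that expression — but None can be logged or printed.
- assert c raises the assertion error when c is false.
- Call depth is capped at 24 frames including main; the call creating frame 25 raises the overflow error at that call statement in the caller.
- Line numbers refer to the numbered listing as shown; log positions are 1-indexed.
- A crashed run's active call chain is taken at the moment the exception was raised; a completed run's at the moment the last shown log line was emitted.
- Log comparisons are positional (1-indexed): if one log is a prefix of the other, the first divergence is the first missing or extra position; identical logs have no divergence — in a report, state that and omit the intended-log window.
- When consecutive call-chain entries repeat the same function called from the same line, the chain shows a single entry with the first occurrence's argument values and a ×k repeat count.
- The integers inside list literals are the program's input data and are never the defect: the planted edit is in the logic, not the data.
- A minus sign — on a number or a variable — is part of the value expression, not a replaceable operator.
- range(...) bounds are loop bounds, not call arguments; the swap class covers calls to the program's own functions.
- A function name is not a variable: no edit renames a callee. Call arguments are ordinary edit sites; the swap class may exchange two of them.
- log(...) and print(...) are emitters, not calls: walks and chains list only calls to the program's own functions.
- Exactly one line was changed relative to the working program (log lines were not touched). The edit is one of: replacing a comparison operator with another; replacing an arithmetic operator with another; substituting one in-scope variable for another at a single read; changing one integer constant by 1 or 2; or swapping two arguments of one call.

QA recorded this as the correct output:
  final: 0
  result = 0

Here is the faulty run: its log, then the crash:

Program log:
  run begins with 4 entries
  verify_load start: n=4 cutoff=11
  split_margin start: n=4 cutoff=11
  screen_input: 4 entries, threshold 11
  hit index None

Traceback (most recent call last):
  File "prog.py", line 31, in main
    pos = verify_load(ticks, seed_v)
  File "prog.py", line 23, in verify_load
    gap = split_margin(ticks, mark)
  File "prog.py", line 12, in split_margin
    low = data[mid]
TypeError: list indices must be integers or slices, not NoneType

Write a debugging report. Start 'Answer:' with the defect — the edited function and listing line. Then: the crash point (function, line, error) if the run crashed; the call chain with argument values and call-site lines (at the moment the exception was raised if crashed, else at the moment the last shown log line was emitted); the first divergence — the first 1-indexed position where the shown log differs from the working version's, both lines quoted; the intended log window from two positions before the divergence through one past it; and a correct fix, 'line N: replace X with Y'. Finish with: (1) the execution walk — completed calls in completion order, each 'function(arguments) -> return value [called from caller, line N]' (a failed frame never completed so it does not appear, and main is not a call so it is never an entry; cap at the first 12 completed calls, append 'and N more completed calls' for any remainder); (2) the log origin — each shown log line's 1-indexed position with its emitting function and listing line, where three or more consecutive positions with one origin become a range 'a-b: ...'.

Answer: the defect is in screen_input at line 4.
Key fact: The log first diverges at position 5: the faulty run prints 'hit index None' where the working version prints 'match at position 0'.
Crash: split_margin, line 12, TypeError.
Call chain: main -> verify_load([11, 2, 11, 5], 11) (called at line 31) -> split_margin([11, 2, 11, 5], 11) (called at line 23).
First divergence: position 5 — the shown line 'hit index None' should read 'match at position 0'.
Intended log window:
  3: split_margin start: n=4 cutoff=11
  4: screen_input: 4 entries, threshold 11
  5: match at position 0
  6: hit index 0
Execution walk:
  screen_input([11, 2, 11, 5], 11) -> None  [called from split_margin, line 10]
Log line origins:
  1: from main, line 30
  2: from verify_load, line 22
  3: from split_margin, line 9
  4: from screen_input, line 2
  5: from split_margin, line 11
A correct fix: line 4: replace `marks[quota] == quota` with `marks[quota] == span`.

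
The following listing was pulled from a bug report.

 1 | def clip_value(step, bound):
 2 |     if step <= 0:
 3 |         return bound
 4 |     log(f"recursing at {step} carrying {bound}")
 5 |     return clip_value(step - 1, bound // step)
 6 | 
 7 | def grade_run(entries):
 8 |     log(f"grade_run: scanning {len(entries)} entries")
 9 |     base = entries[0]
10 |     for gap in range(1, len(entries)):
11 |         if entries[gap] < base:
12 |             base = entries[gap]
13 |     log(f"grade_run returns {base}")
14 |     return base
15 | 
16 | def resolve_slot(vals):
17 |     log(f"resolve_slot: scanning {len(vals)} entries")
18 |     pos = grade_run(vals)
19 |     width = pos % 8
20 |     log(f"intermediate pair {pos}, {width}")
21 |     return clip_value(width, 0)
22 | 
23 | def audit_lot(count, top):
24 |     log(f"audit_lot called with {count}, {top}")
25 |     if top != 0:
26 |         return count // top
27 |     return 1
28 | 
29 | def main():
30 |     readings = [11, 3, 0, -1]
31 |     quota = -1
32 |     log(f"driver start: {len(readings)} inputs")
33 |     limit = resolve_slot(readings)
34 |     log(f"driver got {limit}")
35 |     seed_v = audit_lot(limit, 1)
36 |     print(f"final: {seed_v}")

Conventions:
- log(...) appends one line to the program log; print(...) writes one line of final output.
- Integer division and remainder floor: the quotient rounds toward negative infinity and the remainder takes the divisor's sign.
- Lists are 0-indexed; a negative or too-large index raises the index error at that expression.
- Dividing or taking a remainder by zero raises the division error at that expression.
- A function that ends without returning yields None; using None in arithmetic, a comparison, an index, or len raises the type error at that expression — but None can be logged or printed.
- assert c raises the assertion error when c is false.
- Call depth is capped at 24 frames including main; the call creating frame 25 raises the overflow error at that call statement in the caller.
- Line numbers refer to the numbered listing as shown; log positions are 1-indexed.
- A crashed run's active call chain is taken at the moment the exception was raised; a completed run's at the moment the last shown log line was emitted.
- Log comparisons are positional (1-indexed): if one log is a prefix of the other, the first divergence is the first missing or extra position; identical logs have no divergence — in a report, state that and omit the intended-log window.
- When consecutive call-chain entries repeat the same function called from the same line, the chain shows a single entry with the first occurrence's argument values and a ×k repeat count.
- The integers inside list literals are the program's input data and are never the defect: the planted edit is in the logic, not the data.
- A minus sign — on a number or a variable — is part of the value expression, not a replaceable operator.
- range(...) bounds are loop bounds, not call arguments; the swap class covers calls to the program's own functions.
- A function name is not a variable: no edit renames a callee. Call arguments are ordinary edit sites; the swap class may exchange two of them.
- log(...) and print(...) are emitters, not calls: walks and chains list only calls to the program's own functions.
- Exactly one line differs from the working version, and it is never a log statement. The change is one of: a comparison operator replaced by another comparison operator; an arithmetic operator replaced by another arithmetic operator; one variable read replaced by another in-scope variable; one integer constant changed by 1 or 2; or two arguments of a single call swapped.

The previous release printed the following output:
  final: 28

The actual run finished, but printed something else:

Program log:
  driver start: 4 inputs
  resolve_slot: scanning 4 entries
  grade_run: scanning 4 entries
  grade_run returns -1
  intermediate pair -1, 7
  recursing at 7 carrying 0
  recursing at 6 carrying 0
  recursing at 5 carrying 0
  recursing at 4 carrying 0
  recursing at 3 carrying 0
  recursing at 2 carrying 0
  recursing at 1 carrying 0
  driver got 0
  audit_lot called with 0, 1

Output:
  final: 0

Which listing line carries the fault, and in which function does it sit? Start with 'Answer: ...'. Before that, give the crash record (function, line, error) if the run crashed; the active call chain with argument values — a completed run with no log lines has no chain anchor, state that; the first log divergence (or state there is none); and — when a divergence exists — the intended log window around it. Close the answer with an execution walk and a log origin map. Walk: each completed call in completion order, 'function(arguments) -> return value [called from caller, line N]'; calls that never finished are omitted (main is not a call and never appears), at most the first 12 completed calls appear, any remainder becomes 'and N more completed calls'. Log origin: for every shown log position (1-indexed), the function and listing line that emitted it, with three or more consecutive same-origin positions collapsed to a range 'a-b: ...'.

Answer: the defect is in clip_value at line 5.
Core observation: Log line 7 is where behavior first shows: 'recursing at 6 carrying 0' appears instead of 'recursing at 6 carrying 7'.
Call chain: main -> audit_lot(0, 1) (called at line 35).
First divergence: at position 7 the run shows 'recursing at 6 carrying 0' where the working version logs 'recursing at 6 carrying 7'.
Intended log window:
  5: intermediate pair -1, 7
  6: recursing at 7 carrying 0
  7: recursing at 6 carrying 7
  8: recursing at 5 carrying 13
Execution walk:
  grade_run([11, 3, 0, -1]) -> -1  [called from resolve_slot, line 18]
  clip_value(0, 0) -> 0  [called from clip_value, line 5]
  clip_value(1, 0) -> 0  [called from clip_value, line 5]
  clip_value(2, 0) -> 0  [called from clip_value, line 5]
  clip_value(3, 0) -> 0  [called from clip_value, line 5]
  clip_value(4, 0) -> 0  [called from clip_value, line 5]
  clip_value(5, 0) -> 0  [called from clip_value, line 5]
  clip_value(6, 0) -> 0  [called from clip_value, line 5]
  clip_value(7, 0) -> 0  [called from resolve_slot, line 21]
  resolve_slot([11, 3, 0, -1]) -> 0  [called from main, line 33]
  audit_lot(0, 1) -> 0  [called from main, line 35]
Log origin:
  1: emitted by main (line 32)
  2: emitted by resolve_slot (line 17)
  3: emitted by grade_run (line 8)
  4: emitted by grade_run (line 13)
  5: emitted by resolve_slot (line 20)
  6-12: emitted by clip_value (line 4)
  13: emitted by main (line 34)
  14: emitted by audit_lot (line 24)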